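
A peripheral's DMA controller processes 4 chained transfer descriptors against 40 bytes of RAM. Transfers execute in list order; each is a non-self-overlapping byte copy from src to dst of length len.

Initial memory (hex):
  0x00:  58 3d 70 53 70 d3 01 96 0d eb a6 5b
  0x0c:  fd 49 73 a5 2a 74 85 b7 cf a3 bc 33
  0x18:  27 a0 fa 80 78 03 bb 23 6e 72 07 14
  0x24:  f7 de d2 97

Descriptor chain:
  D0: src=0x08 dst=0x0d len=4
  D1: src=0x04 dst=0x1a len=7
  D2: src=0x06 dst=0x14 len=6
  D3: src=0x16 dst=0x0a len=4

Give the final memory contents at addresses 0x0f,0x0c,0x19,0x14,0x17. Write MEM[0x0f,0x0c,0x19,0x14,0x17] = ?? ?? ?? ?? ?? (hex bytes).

[0] 0x08->0x0d len=4 : 0d eb a6 5b
[1] 0x04->0x1a len=7 : 70 d3 01 96 0d eb a6
[2] 0x06->0x14 len=6 : 01 96 0d eb a6 5b
[3] 0x16->0x0a len=4 : 0d eb a6 5b
query mem[0x0f]=0xa6, mem[0x0c]=0xa6, mem[0x19]=0x5b, mem[0x14]=0x01, mem[0x17]=0xeb

MEM[0x0f,0x0c,0x19,0x14,0x17] = a6 a6 5b 01 eb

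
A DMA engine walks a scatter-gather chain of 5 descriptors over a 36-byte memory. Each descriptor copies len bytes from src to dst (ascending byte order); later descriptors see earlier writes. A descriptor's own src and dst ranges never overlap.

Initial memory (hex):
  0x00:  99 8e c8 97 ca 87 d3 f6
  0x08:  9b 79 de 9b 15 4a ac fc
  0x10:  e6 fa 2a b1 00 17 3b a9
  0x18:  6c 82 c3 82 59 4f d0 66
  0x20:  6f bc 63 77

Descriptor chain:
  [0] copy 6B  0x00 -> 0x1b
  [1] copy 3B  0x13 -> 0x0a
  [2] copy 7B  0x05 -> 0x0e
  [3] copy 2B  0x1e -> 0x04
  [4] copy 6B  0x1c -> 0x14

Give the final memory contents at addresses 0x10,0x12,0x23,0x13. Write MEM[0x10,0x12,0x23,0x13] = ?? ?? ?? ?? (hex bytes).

  after D0: wrote 6B at 0x1b = 998ec897ca87
  after D1: wrote 3B at 0x0a = b10017
  after D2: wrote 7B at 0x0e = 87d3f69b79b100
  after D3: wrote 2B at 0x04 = 97ca
  after D4: wrote 6B at 0x14 = 8ec897ca87bc
query mem[0x10]=0xf6, mem[0x12]=0x79, mem[0x23]=0x77, mem[0x13]=0xb1

MEM[0x10,0x12,0x23,0x13] = f6 79 77 b1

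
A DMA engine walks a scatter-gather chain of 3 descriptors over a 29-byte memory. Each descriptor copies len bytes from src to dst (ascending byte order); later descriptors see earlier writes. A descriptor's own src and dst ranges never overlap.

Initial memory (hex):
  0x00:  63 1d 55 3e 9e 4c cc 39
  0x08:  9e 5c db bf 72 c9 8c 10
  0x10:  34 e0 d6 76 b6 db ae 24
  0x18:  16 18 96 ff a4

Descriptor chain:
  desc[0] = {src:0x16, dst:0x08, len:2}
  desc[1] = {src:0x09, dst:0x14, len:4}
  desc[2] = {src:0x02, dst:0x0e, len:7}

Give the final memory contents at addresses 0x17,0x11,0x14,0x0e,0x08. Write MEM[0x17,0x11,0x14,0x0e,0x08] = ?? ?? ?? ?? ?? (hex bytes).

MEM[0x17,0x11,0x14,0x0e,0x08] = 72 4c ae 55 ae

  after D0: wrote 2B at 0x08 = ae24
  after D1: wrote 4B at 0x14 = 24dbbf72
  after D2: wrote 7B at 0x0e = 553e9e4ccc39ae
query mem[0x17]=0x72, mem[0x11]=0x4c, mem[0x14]=0xae, mem[0x0e]=0x55, mem[0x08]=0xae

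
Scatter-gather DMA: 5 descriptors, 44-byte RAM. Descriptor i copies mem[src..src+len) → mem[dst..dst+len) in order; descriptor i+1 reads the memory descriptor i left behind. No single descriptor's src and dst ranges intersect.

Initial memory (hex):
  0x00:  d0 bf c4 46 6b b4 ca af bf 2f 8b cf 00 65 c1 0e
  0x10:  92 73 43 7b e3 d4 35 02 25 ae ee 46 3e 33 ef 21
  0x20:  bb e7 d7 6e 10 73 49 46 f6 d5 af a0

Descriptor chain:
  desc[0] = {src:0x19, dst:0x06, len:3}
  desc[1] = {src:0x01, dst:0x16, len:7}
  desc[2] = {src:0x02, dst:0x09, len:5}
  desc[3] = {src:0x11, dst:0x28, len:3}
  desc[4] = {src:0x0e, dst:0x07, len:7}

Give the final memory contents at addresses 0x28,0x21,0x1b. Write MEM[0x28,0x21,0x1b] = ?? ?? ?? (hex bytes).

MEM[0x28,0x21,0x1b] = 73 e7 ae

D0: mem[0x06..0x08] <- [ae ee 46]
D1: mem[0x16..0x1c] <- [bf c4 46 6b b4 ae ee]
D2: mem[0x09..0x0d] <- [c4 46 6b b4 ae]
D3: mem[0x28..0x2a] <- [73 43 7b]
D4: mem[0x07..0x0d] <- [c1 0e 92 73 43 7b e3]
query mem[0x28]=0x73, mem[0x21]=0xe7, mem[0x1b]=0xae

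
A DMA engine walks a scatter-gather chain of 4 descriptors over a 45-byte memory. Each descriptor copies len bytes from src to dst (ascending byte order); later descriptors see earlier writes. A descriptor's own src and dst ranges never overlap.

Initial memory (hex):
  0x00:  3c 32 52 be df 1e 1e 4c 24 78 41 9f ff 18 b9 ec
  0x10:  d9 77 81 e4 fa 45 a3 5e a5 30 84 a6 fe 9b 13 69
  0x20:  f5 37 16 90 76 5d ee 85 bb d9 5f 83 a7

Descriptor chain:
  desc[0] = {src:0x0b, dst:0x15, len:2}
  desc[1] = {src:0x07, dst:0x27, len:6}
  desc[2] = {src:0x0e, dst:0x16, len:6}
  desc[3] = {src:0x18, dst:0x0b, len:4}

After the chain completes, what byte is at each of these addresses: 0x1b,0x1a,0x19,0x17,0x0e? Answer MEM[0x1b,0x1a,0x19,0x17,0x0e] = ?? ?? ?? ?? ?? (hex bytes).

#0 dst[0x15+2] := {0x9f,0xff}
#1 dst[0x27+6] := {0x4c,0x24,0x78,0x41,0x9f,0xff}
#2 dst[0x16+6] := {0xb9,0xec,0xd9,0x77,0x81,0xe4}
#3 dst[0x0b+4] := {0xd9,0x77,0x81,0xe4}
query mem[0x1b]=0xe4, mem[0x1a]=0x81, mem[0x19]=0x77, mem[0x17]=0xec, mem[0x0e]=0xe4

MEM[0x1b,0x1a,0x19,0x17,0x0e] = e4 81 77 ec e4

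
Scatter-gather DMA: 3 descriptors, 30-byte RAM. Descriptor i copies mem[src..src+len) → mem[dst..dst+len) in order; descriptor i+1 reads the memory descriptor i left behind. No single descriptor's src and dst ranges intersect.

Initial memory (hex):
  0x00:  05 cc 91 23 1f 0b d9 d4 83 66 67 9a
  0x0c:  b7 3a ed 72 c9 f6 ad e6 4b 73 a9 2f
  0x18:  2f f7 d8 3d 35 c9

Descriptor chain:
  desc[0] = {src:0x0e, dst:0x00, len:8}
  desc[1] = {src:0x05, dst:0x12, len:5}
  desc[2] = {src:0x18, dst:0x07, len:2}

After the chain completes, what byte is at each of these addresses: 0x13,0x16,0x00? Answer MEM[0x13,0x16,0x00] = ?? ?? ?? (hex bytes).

#0 dst[0x00+8] := {0xed,0x72,0xc9,0xf6,0xad,0xe6,0x4b,0x73}
#1 dst[0x12+5] := {0xe6,0x4b,0x73,0x83,0x66}
#2 dst[0x07+2] := {0x2f,0xf7}
query mem[0x13]=0x4b, mem[0x16]=0x66, mem[0x00]=0xed

MEM[0x13,0x16,0x00] = 4b 66 ed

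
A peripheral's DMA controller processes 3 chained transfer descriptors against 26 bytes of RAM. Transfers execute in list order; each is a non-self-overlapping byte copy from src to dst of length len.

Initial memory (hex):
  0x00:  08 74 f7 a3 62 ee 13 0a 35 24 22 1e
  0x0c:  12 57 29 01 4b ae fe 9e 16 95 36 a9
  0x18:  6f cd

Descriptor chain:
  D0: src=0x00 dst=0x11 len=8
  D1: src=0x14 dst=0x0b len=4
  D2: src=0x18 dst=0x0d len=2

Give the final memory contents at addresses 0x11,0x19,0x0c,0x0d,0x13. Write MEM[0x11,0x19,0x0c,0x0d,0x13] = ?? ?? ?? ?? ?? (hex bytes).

#0 dst[0x11+8] := {0x08,0x74,0xf7,0xa3,0x62,0xee,0x13,0x0a}
#1 dst[0x0b+4] := {0xa3,0x62,0xee,0x13}
#2 dst[0x0d+2] := {0x0a,0xcd}
query mem[0x11]=0x08, mem[0x19]=0xcd, mem[0x0c]=0x62, mem[0x0d]=0x0a, mem[0x13]=0xf7

MEM[0x11,0x19,0x0c,0x0d,0x13] = 08 cd 62 0a f7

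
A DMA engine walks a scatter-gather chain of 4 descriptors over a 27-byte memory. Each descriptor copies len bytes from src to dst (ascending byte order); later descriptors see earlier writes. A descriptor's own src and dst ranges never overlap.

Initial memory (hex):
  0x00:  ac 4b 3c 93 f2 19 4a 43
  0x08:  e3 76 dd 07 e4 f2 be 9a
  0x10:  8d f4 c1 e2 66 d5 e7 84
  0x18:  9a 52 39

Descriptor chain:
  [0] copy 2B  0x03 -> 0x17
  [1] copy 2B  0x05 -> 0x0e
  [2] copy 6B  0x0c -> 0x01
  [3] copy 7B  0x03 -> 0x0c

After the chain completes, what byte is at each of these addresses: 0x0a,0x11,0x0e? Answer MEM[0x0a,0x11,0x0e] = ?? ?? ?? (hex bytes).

MEM[0x0a,0x11,0x0e] = dd e3 8d

#0 dst[0x17+2] := {0x93,0xf2}
#1 dst[0x0e+2] := {0x19,0x4a}
#2 dst[0x01+6] := {0xe4,0xf2,0x19,0x4a,0x8d,0xf4}
#3 dst[0x0c+7] := {0x19,0x4a,0x8d,0xf4,0x43,0xe3,0x76}
query mem[0x0a]=0xdd, mem[0x11]=0xe3, mem[0x0e]=0x8d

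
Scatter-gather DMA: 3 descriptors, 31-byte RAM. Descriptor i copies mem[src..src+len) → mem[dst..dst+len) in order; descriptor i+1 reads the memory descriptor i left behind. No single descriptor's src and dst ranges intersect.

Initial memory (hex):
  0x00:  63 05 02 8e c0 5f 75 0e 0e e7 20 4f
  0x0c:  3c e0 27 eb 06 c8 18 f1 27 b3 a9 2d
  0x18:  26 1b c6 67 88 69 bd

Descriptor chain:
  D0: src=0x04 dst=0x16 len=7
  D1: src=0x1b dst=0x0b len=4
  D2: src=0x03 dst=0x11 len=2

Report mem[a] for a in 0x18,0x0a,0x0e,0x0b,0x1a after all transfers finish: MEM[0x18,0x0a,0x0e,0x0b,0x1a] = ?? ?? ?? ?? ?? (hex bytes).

D0: mem[0x16..0x1c] <- [c0 5f 75 0e 0e e7 20]
D1: mem[0x0b..0x0e] <- [e7 20 69 bd]
D2: mem[0x11..0x12] <- [8e c0]
query mem[0x18]=0x75, mem[0x0a]=0x20, mem[0x0e]=0xbd, mem[0x0b]=0xe7, mem[0x1a]=0x0e

MEM[0x18,0x0a,0x0e,0x0b,0x1a] = 75 20 bd e7 0e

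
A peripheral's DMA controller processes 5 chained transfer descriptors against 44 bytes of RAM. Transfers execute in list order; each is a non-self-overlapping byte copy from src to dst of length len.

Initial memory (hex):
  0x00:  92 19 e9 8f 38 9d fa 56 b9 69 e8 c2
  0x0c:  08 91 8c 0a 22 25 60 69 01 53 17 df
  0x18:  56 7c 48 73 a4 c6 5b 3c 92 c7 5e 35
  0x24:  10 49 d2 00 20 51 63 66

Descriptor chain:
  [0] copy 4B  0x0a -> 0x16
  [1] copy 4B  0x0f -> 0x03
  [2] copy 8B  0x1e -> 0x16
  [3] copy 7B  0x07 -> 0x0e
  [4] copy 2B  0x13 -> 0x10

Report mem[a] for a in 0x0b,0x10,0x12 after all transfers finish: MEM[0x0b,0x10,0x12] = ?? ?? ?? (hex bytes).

MEM[0x0b,0x10,0x12] = c2 08 c2

D0: mem[0x16..0x19] <- [e8 c2 08 91]
D1: mem[0x03..0x06] <- [0a 22 25 60]
D2: mem[0x16..0x1d] <- [5b 3c 92 c7 5e 35 10 49]
D3: mem[0x0e..0x14] <- [56 b9 69 e8 c2 08 91]
D4: mem[0x10..0x11] <- [08 91]
query mem[0x0b]=0xc2, mem[0x10]=0x08, mem[0x12]=0xc2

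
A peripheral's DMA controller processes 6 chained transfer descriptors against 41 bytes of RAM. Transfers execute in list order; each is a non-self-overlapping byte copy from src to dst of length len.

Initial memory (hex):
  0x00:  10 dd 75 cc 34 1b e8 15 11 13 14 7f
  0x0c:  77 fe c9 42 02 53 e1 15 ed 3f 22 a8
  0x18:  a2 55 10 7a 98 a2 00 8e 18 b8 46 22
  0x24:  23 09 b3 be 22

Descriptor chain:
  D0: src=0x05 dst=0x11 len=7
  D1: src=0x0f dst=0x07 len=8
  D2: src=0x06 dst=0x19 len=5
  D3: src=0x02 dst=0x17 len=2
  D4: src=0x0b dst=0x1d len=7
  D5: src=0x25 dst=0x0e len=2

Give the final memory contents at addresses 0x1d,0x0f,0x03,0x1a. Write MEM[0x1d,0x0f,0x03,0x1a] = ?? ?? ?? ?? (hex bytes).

  after D0: wrote 7B at 0x11 = 1be8151113147f
  after D1: wrote 8B at 0x07 = 42021be815111314
  after D2: wrote 5B at 0x19 = e842021be8
  after D3: wrote 2B at 0x17 = 75cc
  after D4: wrote 7B at 0x1d = 1511131442021b
  after D5: wrote 2B at 0x0e = 09b3
query mem[0x1d]=0x15, mem[0x0f]=0xb3, mem[0x03]=0xcc, mem[0x1a]=0x42

MEM[0x1d,0x0f,0x03,0x1a] = 15 b3 cc 42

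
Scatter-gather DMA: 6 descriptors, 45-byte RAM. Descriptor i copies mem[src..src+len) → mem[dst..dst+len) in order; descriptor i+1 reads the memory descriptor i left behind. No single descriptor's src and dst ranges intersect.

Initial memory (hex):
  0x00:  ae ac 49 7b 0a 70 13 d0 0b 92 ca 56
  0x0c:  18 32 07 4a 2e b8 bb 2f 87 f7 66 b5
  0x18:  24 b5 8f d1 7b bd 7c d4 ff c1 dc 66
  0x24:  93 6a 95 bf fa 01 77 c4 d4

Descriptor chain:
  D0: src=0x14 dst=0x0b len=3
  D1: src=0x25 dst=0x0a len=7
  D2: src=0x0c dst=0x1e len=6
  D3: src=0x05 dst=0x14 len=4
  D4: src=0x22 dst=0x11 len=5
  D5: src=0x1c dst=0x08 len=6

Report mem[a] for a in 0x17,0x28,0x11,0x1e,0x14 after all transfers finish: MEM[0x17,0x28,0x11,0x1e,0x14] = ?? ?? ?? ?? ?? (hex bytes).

  after D0: wrote 3B at 0x0b = 87f766
  after D1: wrote 7B at 0x0a = 6a95bffa0177c4
  after D2: wrote 6B at 0x1e = bffa0177c4b8
  after D3: wrote 4B at 0x14 = 7013d00b
  after D4: wrote 5B at 0x11 = c4b8936a95
  after D5: wrote 6B at 0x08 = 7bbdbffa0177
query mem[0x17]=0x0b, mem[0x28]=0xfa, mem[0x11]=0xc4, mem[0x1e]=0xbf, mem[0x14]=0x6a

MEM[0x17,0x28,0x11,0x1e,0x14] = 0b fa c4 bf 6a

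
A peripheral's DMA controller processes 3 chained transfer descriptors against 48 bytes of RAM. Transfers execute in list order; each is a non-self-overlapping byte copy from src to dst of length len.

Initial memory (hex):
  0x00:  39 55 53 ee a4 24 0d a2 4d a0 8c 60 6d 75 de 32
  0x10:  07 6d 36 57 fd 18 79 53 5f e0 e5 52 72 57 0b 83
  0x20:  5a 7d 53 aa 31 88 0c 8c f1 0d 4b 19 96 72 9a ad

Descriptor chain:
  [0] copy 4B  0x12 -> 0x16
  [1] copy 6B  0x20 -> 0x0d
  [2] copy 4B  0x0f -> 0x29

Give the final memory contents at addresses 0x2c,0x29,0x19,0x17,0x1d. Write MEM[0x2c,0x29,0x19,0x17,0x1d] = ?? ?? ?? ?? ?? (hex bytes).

MEM[0x2c,0x29,0x19,0x17,0x1d] = 88 53 18 57 57

[0] 0x12->0x16 len=4 : 36 57 fd 18
[1] 0x20->0x0d len=6 : 5a 7d 53 aa 31 88
[2] 0x0f->0x29 len=4 : 53 aa 31 88
query mem[0x2c]=0x88, mem[0x29]=0x53, mem[0x19]=0x18, mem[0x17]=0x57, mem[0x1d]=0x57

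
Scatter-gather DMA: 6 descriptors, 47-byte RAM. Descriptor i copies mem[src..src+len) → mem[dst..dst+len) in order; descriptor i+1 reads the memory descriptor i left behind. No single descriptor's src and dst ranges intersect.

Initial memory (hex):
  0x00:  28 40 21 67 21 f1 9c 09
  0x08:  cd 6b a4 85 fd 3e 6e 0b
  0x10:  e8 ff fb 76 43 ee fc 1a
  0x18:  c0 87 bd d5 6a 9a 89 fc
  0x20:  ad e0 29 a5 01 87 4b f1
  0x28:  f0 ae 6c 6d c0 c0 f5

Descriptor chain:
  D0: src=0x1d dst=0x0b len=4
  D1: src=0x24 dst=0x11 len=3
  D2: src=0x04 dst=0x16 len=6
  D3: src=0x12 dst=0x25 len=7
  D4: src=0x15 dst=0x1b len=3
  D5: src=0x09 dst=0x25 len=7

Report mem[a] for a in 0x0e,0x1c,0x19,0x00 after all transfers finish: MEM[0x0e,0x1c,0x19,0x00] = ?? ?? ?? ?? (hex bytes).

#0 dst[0x0b+4] := {0x9a,0x89,0xfc,0xad}
#1 dst[0x11+3] := {0x01,0x87,0x4b}
#2 dst[0x16+6] := {0x21,0xf1,0x9c,0x09,0xcd,0x6b}
#3 dst[0x25+7] := {0x87,0x4b,0x43,0xee,0x21,0xf1,0x9c}
#4 dst[0x1b+3] := {0xee,0x21,0xf1}
#5 dst[0x25+7] := {0x6b,0xa4,0x9a,0x89,0xfc,0xad,0x0b}
query mem[0x0e]=0xad, mem[0x1c]=0x21, mem[0x19]=0x09, mem[0x00]=0x28

MEM[0x0e,0x1c,0x19,0x00] = ad 21 09 28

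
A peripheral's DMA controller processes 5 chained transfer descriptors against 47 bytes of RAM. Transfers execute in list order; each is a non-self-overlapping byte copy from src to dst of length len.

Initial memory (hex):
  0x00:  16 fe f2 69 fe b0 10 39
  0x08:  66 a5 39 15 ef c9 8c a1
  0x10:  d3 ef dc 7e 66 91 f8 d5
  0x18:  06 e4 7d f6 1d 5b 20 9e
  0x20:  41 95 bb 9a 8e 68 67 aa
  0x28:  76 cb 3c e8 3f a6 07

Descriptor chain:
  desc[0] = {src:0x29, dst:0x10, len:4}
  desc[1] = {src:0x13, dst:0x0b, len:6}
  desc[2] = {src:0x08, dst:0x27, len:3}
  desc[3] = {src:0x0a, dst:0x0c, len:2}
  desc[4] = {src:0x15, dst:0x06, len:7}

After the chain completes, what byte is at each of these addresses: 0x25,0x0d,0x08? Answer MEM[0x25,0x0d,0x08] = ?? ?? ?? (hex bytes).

MEM[0x25,0x0d,0x08] = 68 3f d5

[0] 0x29->0x10 len=4 : cb 3c e8 3f
[1] 0x13->0x0b len=6 : 3f 66 91 f8 d5 06
[2] 0x08->0x27 len=3 : 66 a5 39
[3] 0x0a->0x0c len=2 : 39 3f
[4] 0x15->0x06 len=7 : 91 f8 d5 06 e4 7d f6
query mem[0x25]=0x68, mem[0x0d]=0x3f, mem[0x08]=0xd5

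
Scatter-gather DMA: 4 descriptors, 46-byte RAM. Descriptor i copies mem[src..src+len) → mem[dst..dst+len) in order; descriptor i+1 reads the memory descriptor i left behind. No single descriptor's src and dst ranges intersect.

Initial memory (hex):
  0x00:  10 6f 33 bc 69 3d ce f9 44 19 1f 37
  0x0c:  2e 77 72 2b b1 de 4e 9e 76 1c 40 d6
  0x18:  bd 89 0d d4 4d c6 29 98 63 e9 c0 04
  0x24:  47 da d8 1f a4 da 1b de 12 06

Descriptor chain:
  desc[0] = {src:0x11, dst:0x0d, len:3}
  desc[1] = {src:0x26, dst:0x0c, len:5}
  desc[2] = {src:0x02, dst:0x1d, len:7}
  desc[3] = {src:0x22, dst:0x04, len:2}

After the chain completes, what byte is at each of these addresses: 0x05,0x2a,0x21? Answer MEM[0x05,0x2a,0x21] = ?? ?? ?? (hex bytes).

#0 dst[0x0d+3] := {0xde,0x4e,0x9e}
#1 dst[0x0c+5] := {0xd8,0x1f,0xa4,0xda,0x1b}
#2 dst[0x1d+7] := {0x33,0xbc,0x69,0x3d,0xce,0xf9,0x44}
#3 dst[0x04+2] := {0xf9,0x44}
query mem[0x05]=0x44, mem[0x2a]=0x1b, mem[0x21]=0xce

MEM[0x05,0x2a,0x21] = 44 1b ce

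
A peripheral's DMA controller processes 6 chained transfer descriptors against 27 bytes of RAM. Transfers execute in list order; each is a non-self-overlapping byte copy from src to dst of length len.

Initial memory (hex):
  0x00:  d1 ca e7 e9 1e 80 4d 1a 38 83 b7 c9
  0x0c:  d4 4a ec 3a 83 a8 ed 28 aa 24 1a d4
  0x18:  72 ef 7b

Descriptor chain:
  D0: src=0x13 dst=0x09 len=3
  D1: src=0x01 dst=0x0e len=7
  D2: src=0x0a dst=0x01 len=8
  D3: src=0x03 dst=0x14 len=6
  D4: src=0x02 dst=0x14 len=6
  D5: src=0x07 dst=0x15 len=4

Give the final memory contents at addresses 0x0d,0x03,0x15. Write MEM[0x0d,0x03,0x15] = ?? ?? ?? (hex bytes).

#0 dst[0x09+3] := {0x28,0xaa,0x24}
#1 dst[0x0e+7] := {0xca,0xe7,0xe9,0x1e,0x80,0x4d,0x1a}
#2 dst[0x01+8] := {0xaa,0x24,0xd4,0x4a,0xca,0xe7,0xe9,0x1e}
#3 dst[0x14+6] := {0xd4,0x4a,0xca,0xe7,0xe9,0x1e}
#4 dst[0x14+6] := {0x24,0xd4,0x4a,0xca,0xe7,0xe9}
#5 dst[0x15+4] := {0xe9,0x1e,0x28,0xaa}
query mem[0x0d]=0x4a, mem[0x03]=0xd4, mem[0x15]=0xe9

MEM[0x0d,0x03,0x15] = 4a d4 e9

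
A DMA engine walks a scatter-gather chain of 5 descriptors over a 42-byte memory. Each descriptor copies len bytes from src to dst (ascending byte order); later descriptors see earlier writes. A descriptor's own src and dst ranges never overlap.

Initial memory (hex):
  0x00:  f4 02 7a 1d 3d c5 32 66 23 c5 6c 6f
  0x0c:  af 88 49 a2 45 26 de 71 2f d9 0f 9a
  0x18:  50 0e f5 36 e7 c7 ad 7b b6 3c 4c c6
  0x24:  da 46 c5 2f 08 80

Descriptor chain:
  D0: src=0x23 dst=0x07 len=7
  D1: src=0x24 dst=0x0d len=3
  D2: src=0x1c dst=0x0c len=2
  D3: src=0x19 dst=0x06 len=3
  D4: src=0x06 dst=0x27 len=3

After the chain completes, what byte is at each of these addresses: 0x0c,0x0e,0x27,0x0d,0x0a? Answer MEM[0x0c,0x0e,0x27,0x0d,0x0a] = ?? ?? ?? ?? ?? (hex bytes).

D0: mem[0x07..0x0d] <- [c6 da 46 c5 2f 08 80]
D1: mem[0x0d..0x0f] <- [da 46 c5]
D2: mem[0x0c..0x0d] <- [e7 c7]
D3: mem[0x06..0x08] <- [0e f5 36]
D4: mem[0x27..0x29] <- [0e f5 36]
query mem[0x0c]=0xe7, mem[0x0e]=0x46, mem[0x27]=0x0e, mem[0x0d]=0xc7, mem[0x0a]=0xc5

MEM[0x0c,0x0e,0x27,0x0d,0x0a] = e7 46 0e c7 c5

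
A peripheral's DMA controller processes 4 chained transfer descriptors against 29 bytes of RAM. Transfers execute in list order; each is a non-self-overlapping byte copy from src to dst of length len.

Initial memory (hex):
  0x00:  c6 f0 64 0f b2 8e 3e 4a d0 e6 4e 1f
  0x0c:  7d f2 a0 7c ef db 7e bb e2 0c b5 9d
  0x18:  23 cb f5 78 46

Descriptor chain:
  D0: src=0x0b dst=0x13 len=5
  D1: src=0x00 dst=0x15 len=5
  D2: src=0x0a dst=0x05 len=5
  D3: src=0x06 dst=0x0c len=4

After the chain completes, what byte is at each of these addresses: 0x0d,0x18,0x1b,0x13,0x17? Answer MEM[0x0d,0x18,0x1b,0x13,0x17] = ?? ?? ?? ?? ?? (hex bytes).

MEM[0x0d,0x18,0x1b,0x13,0x17] = 7d 0f 78 1f 64

[0] 0x0b->0x13 len=5 : 1f 7d f2 a0 7c
[1] 0x00->0x15 len=5 : c6 f0 64 0f b2
[2] 0x0a->0x05 len=5 : 4e 1f 7d f2 a0
[3] 0x06->0x0c len=4 : 1f 7d f2 a0
query mem[0x0d]=0x7d, mem[0x18]=0x0f, mem[0x1b]=0x78, mem[0x13]=0x1f, mem[0x17]=0x64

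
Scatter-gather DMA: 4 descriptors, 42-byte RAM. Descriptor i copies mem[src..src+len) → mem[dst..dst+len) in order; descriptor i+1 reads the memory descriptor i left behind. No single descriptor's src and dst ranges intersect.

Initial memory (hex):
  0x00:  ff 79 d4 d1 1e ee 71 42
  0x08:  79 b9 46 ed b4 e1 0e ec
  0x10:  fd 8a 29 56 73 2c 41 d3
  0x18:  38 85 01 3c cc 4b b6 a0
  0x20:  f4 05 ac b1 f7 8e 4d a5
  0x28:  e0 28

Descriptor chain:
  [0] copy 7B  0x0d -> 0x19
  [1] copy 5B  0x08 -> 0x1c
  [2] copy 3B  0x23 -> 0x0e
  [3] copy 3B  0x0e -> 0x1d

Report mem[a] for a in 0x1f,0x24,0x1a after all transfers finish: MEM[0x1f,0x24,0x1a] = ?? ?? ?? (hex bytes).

MEM[0x1f,0x24,0x1a] = 8e f7 0e

D0: mem[0x19..0x1f] <- [e1 0e ec fd 8a 29 56]
D1: mem[0x1c..0x20] <- [79 b9 46 ed b4]
D2: mem[0x0e..0x10] <- [b1 f7 8e]
D3: mem[0x1d..0x1f] <- [b1 f7 8e]
query mem[0x1f]=0x8e, mem[0x24]=0xf7, mem[0x1a]=0x0e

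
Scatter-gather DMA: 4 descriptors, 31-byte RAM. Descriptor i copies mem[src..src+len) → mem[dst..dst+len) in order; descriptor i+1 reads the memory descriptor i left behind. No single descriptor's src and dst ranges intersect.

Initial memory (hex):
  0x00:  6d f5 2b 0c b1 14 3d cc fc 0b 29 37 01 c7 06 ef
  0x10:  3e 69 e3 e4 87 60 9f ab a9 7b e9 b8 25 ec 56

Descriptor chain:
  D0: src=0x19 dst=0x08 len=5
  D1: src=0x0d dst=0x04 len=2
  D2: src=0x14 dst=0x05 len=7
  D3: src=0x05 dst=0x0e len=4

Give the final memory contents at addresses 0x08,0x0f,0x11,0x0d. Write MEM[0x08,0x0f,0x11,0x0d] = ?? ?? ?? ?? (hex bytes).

MEM[0x08,0x0f,0x11,0x0d] = ab 60 ab c7

[0] 0x19->0x08 len=5 : 7b e9 b8 25 ec
[1] 0x0d->0x04 len=2 : c7 06
[2] 0x14->0x05 len=7 : 87 60 9f ab a9 7b e9
[3] 0x05->0x0e len=4 : 87 60 9f ab
query mem[0x08]=0xab, mem[0x0f]=0x60, mem[0x11]=0xab, mem[0x0d]=0xc7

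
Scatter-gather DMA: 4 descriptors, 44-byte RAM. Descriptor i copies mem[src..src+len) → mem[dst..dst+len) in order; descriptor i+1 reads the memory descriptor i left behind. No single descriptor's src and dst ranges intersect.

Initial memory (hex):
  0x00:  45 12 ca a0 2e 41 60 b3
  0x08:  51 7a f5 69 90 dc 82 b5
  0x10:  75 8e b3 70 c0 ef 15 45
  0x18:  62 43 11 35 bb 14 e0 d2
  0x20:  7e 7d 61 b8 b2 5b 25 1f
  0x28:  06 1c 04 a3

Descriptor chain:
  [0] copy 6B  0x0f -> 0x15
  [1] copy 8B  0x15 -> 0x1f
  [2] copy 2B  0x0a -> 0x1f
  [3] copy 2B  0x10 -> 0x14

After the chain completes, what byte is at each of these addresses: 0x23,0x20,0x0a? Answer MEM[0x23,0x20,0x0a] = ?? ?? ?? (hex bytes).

  after D0: wrote 6B at 0x15 = b5758eb370c0
  after D1: wrote 8B at 0x1f = b5758eb370c035bb
  after D2: wrote 2B at 0x1f = f569
  after D3: wrote 2B at 0x14 = 758e
query mem[0x23]=0x70, mem[0x20]=0x69, mem[0x0a]=0xf5

MEM[0x23,0x20,0x0a] = 70 69 f5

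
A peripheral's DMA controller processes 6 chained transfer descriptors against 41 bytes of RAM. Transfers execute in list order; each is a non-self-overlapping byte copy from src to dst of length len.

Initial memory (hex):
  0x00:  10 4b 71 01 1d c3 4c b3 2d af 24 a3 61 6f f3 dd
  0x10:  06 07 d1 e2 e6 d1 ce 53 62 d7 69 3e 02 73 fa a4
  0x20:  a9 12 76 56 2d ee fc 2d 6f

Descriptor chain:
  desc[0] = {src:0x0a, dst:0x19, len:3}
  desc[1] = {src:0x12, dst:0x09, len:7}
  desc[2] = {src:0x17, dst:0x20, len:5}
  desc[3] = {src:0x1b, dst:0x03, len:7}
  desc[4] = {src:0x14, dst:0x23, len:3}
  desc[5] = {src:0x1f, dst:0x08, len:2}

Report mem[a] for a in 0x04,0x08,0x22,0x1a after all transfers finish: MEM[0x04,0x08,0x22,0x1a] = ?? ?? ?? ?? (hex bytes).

MEM[0x04,0x08,0x22,0x1a] = 02 a4 24 a3

  after D0: wrote 3B at 0x19 = 24a361
  after D1: wrote 7B at 0x09 = d1e2e6d1ce5362
  after D2: wrote 5B at 0x20 = 536224a361
  after D3: wrote 7B at 0x03 = 610273faa45362
  after D4: wrote 3B at 0x23 = e6d1ce
  after D5: wrote 2B at 0x08 = a453
query mem[0x04]=0x02, mem[0x08]=0xa4, mem[0x22]=0x24, mem[0x1a]=0xa3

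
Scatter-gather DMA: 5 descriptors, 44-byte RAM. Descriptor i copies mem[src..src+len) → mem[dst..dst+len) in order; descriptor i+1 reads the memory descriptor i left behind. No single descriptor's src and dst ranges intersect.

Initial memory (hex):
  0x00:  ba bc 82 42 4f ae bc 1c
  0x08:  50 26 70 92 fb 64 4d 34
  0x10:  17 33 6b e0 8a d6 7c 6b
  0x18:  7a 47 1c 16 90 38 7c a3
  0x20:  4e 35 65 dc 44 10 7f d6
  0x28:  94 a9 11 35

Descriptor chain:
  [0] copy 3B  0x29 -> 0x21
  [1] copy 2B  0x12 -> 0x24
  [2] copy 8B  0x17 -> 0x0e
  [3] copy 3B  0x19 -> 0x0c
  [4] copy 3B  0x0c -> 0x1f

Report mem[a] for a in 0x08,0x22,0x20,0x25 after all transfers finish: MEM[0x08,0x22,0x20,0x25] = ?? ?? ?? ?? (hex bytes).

MEM[0x08,0x22,0x20,0x25] = 50 11 1c e0

  after D0: wrote 3B at 0x21 = a91135
  after D1: wrote 2B at 0x24 = 6be0
  after D2: wrote 8B at 0x0e = 6b7a471c1690387c
  after D3: wrote 3B at 0x0c = 471c16
  after D4: wrote 3B at 0x1f = 471c16
query mem[0x08]=0x50, mem[0x22]=0x11, mem[0x20]=0x1c, mem[0x25]=0xe0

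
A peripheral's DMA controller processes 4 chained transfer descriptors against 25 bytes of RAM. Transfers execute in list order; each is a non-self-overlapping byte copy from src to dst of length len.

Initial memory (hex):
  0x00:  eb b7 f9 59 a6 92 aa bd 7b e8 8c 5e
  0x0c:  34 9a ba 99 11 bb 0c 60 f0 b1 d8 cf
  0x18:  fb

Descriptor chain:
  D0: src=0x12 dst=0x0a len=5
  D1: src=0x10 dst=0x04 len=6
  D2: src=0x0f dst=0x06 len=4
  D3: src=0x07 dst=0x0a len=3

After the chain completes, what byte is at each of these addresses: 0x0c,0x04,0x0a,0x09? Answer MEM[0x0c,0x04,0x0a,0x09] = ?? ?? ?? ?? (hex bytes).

MEM[0x0c,0x04,0x0a,0x09] = 0c 11 11 0c

D0: mem[0x0a..0x0e] <- [0c 60 f0 b1 d8]
D1: mem[0x04..0x09] <- [11 bb 0c 60 f0 b1]
D2: mem[0x06..0x09] <- [99 11 bb 0c]
D3: mem[0x0a..0x0c] <- [11 bb 0c]
query mem[0x0c]=0x0c, mem[0x04]=0x11, mem[0x0a]=0x11, mem[0x09]=0x0c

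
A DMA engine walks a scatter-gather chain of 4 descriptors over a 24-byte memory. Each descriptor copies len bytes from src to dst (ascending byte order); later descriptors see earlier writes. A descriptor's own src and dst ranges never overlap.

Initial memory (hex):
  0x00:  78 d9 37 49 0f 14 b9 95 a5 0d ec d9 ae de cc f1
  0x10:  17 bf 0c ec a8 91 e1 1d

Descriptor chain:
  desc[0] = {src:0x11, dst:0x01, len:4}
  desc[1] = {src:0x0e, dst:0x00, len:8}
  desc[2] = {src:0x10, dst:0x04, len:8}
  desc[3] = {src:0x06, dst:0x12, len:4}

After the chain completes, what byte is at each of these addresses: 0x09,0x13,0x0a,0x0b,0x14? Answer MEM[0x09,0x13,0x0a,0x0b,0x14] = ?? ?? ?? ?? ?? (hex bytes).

MEM[0x09,0x13,0x0a,0x0b,0x14] = 91 ec e1 1d a8

D0: mem[0x01..0x04] <- [bf 0c ec a8]
D1: mem[0x00..0x07] <- [cc f1 17 bf 0c ec a8 91]
D2: mem[0x04..0x0b] <- [17 bf 0c ec a8 91 e1 1d]
D3: mem[0x12..0x15] <- [0c ec a8 91]
query mem[0x09]=0x91, mem[0x13]=0xec, mem[0x0a]=0xe1, mem[0x0b]=0x1d, mem[0x14]=0xa8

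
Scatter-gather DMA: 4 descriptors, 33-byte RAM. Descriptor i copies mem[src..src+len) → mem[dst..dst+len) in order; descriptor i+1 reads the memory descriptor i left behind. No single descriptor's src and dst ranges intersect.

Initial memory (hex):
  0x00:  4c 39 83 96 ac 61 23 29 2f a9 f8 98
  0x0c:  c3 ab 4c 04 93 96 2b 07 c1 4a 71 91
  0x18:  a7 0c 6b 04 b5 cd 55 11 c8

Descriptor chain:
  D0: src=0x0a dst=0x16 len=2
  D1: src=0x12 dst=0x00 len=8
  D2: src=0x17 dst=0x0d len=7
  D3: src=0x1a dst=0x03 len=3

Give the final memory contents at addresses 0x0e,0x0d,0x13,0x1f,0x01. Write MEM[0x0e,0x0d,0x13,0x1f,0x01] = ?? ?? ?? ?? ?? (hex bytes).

D0: mem[0x16..0x17] <- [f8 98]
D1: mem[0x00..0x07] <- [2b 07 c1 4a f8 98 a7 0c]
D2: mem[0x0d..0x13] <- [98 a7 0c 6b 04 b5 cd]
D3: mem[0x03..0x05] <- [6b 04 b5]
query mem[0x0e]=0xa7, mem[0x0d]=0x98, mem[0x13]=0xcd, mem[0x1f]=0x11, mem[0x01]=0x07

MEM[0x0e,0x0d,0x13,0x1f,0x01] = a7 98 cd 11 07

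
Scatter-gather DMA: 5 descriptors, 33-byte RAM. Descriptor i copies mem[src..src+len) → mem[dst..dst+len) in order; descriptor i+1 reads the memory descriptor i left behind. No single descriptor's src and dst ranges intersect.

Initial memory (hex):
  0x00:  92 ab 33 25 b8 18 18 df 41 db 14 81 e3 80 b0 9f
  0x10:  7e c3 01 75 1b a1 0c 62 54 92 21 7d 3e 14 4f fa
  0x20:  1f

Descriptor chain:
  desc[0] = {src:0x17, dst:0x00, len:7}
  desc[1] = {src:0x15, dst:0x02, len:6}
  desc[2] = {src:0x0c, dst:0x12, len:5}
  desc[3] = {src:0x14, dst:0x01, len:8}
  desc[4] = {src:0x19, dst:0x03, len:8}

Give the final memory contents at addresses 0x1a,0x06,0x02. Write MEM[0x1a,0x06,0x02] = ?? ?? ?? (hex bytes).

D0: mem[0x00..0x06] <- [62 54 92 21 7d 3e 14]
D1: mem[0x02..0x07] <- [a1 0c 62 54 92 21]
D2: mem[0x12..0x16] <- [e3 80 b0 9f 7e]
D3: mem[0x01..0x08] <- [b0 9f 7e 62 54 92 21 7d]
D4: mem[0x03..0x0a] <- [92 21 7d 3e 14 4f fa 1f]
query mem[0x1a]=0x21, mem[0x06]=0x3e, mem[0x02]=0x9f

MEM[0x1a,0x06,0x02] = 21 3e 9f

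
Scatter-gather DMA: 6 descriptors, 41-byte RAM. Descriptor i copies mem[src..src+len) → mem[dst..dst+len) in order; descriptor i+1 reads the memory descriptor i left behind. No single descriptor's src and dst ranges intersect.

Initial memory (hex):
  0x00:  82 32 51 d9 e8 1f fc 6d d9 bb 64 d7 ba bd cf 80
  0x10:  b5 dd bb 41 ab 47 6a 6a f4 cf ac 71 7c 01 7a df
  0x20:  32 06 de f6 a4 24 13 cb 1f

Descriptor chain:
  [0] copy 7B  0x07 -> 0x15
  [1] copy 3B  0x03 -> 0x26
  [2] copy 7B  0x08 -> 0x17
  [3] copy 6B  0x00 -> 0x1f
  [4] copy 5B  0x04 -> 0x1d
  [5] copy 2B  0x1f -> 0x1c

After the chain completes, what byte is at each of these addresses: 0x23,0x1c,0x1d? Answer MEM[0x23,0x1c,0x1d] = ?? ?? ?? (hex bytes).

#0 dst[0x15+7] := {0x6d,0xd9,0xbb,0x64,0xd7,0xba,0xbd}
#1 dst[0x26+3] := {0xd9,0xe8,0x1f}
#2 dst[0x17+7] := {0xd9,0xbb,0x64,0xd7,0xba,0xbd,0xcf}
#3 dst[0x1f+6] := {0x82,0x32,0x51,0xd9,0xe8,0x1f}
#4 dst[0x1d+5] := {0xe8,0x1f,0xfc,0x6d,0xd9}
#5 dst[0x1c+2] := {0xfc,0x6d}
query mem[0x23]=0xe8, mem[0x1c]=0xfc, mem[0x1d]=0x6d

MEM[0x23,0x1c,0x1d] = e8 fc 6d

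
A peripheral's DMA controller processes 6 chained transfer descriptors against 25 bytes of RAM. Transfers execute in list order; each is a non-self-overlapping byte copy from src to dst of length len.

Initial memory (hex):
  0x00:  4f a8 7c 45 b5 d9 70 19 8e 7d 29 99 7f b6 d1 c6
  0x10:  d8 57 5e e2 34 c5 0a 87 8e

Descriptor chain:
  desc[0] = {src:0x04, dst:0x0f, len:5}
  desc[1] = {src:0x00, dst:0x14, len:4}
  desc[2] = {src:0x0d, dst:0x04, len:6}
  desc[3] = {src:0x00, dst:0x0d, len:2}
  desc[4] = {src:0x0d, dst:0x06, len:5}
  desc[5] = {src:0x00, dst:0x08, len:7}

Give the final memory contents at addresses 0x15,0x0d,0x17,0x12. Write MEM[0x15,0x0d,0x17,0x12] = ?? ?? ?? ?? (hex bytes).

MEM[0x15,0x0d,0x17,0x12] = a8 d1 45 19

[0] 0x04->0x0f len=5 : b5 d9 70 19 8e
[1] 0x00->0x14 len=4 : 4f a8 7c 45
[2] 0x0d->0x04 len=6 : b6 d1 b5 d9 70 19
[3] 0x00->0x0d len=2 : 4f a8
[4] 0x0d->0x06 len=5 : 4f a8 b5 d9 70
[5] 0x00->0x08 len=7 : 4f a8 7c 45 b6 d1 4f
query mem[0x15]=0xa8, mem[0x0d]=0xd1, mem[0x17]=0x45, mem[0x12]=0x19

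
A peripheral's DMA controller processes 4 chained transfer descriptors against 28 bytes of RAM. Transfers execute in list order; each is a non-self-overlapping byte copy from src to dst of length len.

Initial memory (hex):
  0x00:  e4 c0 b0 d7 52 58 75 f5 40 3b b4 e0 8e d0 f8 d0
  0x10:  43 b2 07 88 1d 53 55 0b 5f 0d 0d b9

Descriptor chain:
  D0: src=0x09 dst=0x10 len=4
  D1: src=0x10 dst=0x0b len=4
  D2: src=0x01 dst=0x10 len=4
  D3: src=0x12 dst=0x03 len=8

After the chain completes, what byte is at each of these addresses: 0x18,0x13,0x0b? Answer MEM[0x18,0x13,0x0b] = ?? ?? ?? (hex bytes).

MEM[0x18,0x13,0x0b] = 5f 52 3b

D0: mem[0x10..0x13] <- [3b b4 e0 8e]
D1: mem[0x0b..0x0e] <- [3b b4 e0 8e]
D2: mem[0x10..0x13] <- [c0 b0 d7 52]
D3: mem[0x03..0x0a] <- [d7 52 1d 53 55 0b 5f 0d]
query mem[0x18]=0x5f, mem[0x13]=0x52, mem[0x0b]=0x3b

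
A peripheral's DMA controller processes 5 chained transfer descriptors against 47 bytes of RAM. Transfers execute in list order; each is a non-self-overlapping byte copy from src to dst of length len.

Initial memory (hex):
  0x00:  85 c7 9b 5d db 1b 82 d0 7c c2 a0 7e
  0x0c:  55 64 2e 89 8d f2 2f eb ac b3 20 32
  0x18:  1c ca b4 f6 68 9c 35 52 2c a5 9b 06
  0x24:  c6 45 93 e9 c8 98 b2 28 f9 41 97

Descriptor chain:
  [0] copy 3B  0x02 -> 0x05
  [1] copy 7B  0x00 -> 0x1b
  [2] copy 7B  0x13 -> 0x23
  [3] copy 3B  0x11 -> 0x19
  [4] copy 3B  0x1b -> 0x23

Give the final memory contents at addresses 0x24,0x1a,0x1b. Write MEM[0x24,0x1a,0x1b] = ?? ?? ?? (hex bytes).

#0 dst[0x05+3] := {0x9b,0x5d,0xdb}
#1 dst[0x1b+7] := {0x85,0xc7,0x9b,0x5d,0xdb,0x9b,0x5d}
#2 dst[0x23+7] := {0xeb,0xac,0xb3,0x20,0x32,0x1c,0xca}
#3 dst[0x19+3] := {0xf2,0x2f,0xeb}
#4 dst[0x23+3] := {0xeb,0xc7,0x9b}
query mem[0x24]=0xc7, mem[0x1a]=0x2f, mem[0x1b]=0xeb

MEM[0x24,0x1a,0x1b] = c7 2f eb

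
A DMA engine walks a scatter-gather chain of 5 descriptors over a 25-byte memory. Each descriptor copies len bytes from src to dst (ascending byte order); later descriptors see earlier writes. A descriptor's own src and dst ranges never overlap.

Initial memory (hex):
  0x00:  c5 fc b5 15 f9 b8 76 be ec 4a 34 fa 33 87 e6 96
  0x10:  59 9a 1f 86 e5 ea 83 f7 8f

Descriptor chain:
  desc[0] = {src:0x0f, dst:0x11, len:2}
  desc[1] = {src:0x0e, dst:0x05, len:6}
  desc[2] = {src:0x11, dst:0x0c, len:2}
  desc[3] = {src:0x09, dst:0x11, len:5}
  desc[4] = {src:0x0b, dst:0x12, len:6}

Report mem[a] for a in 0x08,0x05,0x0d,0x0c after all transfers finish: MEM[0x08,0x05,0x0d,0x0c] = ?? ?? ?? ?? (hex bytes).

MEM[0x08,0x05,0x0d,0x0c] = 96 e6 59 96

[0] 0x0f->0x11 len=2 : 96 59
[1] 0x0e->0x05 len=6 : e6 96 59 96 59 86
[2] 0x11->0x0c len=2 : 96 59
[3] 0x09->0x11 len=5 : 59 86 fa 96 59
[4] 0x0b->0x12 len=6 : fa 96 59 e6 96 59
query mem[0x08]=0x96, mem[0x05]=0xe6, mem[0x0d]=0x59, mem[0x0c]=0x96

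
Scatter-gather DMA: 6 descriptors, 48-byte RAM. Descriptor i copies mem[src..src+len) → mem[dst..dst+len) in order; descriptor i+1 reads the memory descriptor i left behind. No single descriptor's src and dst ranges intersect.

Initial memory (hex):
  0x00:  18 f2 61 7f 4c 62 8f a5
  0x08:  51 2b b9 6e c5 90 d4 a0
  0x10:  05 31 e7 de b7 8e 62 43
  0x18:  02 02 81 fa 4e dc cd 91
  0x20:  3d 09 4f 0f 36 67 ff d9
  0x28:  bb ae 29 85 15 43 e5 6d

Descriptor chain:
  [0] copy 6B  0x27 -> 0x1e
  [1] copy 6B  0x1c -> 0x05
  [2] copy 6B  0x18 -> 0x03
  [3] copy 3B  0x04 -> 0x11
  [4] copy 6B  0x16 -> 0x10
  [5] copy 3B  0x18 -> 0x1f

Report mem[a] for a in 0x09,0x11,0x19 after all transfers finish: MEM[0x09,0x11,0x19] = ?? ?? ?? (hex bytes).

D0: mem[0x1e..0x23] <- [d9 bb ae 29 85 15]
D1: mem[0x05..0x0a] <- [4e dc d9 bb ae 29]
D2: mem[0x03..0x08] <- [02 02 81 fa 4e dc]
D3: mem[0x11..0x13] <- [02 81 fa]
D4: mem[0x10..0x15] <- [62 43 02 02 81 fa]
D5: mem[0x1f..0x21] <- [02 02 81]
query mem[0x09]=0xae, mem[0x11]=0x43, mem[0x19]=0x02

MEM[0x09,0x11,0x19] = ae 43 02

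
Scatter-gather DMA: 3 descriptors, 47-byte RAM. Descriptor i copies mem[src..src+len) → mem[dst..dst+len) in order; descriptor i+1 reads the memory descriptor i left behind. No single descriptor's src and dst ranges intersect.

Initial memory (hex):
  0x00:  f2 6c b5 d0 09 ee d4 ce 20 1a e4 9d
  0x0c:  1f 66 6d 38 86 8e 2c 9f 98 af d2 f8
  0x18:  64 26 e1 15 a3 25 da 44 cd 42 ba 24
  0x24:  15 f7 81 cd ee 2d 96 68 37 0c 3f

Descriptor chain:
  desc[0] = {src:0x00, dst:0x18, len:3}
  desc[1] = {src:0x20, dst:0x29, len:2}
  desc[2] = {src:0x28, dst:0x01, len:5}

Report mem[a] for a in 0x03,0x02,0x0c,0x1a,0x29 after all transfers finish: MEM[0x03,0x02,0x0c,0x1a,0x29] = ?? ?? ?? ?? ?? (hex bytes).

MEM[0x03,0x02,0x0c,0x1a,0x29] = 42 cd 1f b5 cd

#0 dst[0x18+3] := {0xf2,0x6c,0xb5}
#1 dst[0x29+2] := {0xcd,0x42}
#2 dst[0x01+5] := {0xee,0xcd,0x42,0x68,0x37}
query mem[0x03]=0x42, mem[0x02]=0xcd, mem[0x0c]=0x1f, mem[0x1a]=0xb5, mem[0x29]=0xcd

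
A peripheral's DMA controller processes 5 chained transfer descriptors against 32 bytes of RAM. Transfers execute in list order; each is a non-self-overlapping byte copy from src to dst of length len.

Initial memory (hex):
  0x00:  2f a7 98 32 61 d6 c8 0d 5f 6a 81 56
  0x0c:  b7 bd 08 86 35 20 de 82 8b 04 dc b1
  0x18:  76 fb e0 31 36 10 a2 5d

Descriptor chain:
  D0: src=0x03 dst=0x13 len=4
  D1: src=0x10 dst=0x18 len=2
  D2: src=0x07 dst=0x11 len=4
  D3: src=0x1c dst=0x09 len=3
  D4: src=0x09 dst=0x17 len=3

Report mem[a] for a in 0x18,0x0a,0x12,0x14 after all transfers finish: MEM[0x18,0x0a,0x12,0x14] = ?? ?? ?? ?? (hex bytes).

#0 dst[0x13+4] := {0x32,0x61,0xd6,0xc8}
#1 dst[0x18+2] := {0x35,0x20}
#2 dst[0x11+4] := {0x0d,0x5f,0x6a,0x81}
#3 dst[0x09+3] := {0x36,0x10,0xa2}
#4 dst[0x17+3] := {0x36,0x10,0xa2}
query mem[0x18]=0x10, mem[0x0a]=0x10, mem[0x12]=0x5f, mem[0x14]=0x81

MEM[0x18,0x0a,0x12,0x14] = 10 10 5f 81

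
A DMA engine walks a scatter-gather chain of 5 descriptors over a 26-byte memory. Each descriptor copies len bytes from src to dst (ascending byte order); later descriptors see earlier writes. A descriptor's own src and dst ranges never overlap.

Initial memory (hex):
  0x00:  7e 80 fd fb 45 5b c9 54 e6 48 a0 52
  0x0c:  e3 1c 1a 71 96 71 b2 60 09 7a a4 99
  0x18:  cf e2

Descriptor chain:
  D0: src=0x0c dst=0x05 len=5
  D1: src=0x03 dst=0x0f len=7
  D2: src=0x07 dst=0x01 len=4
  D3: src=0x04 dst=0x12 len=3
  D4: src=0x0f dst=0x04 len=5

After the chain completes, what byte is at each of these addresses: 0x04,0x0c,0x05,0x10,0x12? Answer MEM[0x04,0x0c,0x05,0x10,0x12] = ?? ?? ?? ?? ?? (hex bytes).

MEM[0x04,0x0c,0x05,0x10,0x12] = fb e3 45 45 a0

#0 dst[0x05+5] := {0xe3,0x1c,0x1a,0x71,0x96}
#1 dst[0x0f+7] := {0xfb,0x45,0xe3,0x1c,0x1a,0x71,0x96}
#2 dst[0x01+4] := {0x1a,0x71,0x96,0xa0}
#3 dst[0x12+3] := {0xa0,0xe3,0x1c}
#4 dst[0x04+5] := {0xfb,0x45,0xe3,0xa0,0xe3}
query mem[0x04]=0xfb, mem[0x0c]=0xe3, mem[0x05]=0x45, mem[0x10]=0x45, mem[0x12]=0xa0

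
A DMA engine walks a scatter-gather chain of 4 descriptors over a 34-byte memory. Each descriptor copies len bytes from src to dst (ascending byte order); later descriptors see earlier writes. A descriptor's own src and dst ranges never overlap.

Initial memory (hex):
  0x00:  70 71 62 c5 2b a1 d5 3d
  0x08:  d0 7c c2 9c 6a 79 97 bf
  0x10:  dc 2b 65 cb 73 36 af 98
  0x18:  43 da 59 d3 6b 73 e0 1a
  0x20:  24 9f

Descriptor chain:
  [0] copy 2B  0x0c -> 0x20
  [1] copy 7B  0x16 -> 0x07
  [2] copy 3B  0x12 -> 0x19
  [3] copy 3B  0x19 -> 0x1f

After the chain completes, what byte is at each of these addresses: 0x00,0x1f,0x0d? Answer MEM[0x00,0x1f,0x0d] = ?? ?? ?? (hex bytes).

MEM[0x00,0x1f,0x0d] = 70 65 6b

  after D0: wrote 2B at 0x20 = 6a79
  after D1: wrote 7B at 0x07 = af9843da59d36b
  after D2: wrote 3B at 0x19 = 65cb73
  after D3: wrote 3B at 0x1f = 65cb73
query mem[0x00]=0x70, mem[0x1f]=0x65, mem[0x0d]=0x6b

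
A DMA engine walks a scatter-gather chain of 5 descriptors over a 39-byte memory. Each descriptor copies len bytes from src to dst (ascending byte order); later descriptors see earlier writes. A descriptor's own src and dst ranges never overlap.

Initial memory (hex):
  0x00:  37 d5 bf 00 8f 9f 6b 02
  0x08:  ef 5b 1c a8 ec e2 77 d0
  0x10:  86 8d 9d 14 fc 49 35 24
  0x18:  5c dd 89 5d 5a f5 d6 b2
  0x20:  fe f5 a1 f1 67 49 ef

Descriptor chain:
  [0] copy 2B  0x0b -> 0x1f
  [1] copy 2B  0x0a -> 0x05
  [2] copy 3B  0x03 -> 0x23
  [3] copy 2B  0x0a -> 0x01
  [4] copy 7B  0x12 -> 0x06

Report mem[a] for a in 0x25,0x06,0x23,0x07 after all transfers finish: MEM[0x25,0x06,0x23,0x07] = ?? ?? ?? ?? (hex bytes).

MEM[0x25,0x06,0x23,0x07] = 1c 9d 00 14

  after D0: wrote 2B at 0x1f = a8ec
  after D1: wrote 2B at 0x05 = 1ca8
  after D2: wrote 3B at 0x23 = 008f1c
  after D3: wrote 2B at 0x01 = 1ca8
  after D4: wrote 7B at 0x06 = 9d14fc4935245c
query mem[0x25]=0x1c, mem[0x06]=0x9d, mem[0x23]=0x00, mem[0x07]=0x14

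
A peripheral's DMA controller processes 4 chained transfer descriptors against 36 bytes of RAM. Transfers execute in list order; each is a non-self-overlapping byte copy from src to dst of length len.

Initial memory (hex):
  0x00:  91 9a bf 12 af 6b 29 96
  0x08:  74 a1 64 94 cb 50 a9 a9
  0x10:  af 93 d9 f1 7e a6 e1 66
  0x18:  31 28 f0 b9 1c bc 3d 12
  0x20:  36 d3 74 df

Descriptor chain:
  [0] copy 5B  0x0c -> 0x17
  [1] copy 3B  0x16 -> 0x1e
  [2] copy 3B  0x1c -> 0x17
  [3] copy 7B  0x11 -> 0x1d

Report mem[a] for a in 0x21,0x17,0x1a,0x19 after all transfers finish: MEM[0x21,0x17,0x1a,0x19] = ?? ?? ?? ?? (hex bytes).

MEM[0x21,0x17,0x1a,0x19] = a6 1c a9 e1

D0: mem[0x17..0x1b] <- [cb 50 a9 a9 af]
D1: mem[0x1e..0x20] <- [e1 cb 50]
D2: mem[0x17..0x19] <- [1c bc e1]
D3: mem[0x1d..0x23] <- [93 d9 f1 7e a6 e1 1c]
query mem[0x21]=0xa6, mem[0x17]=0x1c, mem[0x1a]=0xa9, mem[0x19]=0xe1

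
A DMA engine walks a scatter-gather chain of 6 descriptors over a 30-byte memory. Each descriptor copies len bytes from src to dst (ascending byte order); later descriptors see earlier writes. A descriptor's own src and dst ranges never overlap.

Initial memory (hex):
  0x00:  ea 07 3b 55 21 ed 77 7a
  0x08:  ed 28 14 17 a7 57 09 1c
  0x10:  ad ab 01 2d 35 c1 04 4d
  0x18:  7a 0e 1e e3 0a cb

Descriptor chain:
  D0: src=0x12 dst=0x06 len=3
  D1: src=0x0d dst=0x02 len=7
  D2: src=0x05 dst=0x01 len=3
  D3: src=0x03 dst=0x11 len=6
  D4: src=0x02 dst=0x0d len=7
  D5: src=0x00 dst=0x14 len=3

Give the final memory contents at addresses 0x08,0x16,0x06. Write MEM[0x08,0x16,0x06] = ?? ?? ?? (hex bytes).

MEM[0x08,0x16,0x06] = 2d ab ab

[0] 0x12->0x06 len=3 : 01 2d 35
[1] 0x0d->0x02 len=7 : 57 09 1c ad ab 01 2d
[2] 0x05->0x01 len=3 : ad ab 01
[3] 0x03->0x11 len=6 : 01 1c ad ab 01 2d
[4] 0x02->0x0d len=7 : ab 01 1c ad ab 01 2d
[5] 0x00->0x14 len=3 : ea ad ab
query mem[0x08]=0x2d, mem[0x16]=0xab, mem[0x06]=0xab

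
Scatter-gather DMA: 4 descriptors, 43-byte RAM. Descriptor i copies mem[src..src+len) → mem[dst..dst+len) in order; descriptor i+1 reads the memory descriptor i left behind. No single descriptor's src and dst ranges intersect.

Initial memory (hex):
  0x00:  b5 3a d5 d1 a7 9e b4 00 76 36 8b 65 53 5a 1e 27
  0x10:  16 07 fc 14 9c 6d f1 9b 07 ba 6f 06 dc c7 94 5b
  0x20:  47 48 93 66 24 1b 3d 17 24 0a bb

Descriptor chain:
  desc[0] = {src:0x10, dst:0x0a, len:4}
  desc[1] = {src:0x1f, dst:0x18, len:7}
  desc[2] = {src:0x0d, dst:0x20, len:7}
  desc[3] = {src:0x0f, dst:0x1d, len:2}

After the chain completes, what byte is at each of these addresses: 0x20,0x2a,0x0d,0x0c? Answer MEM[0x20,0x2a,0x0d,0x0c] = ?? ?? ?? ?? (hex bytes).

MEM[0x20,0x2a,0x0d,0x0c] = 14 bb 14 fc

[0] 0x10->0x0a len=4 : 16 07 fc 14
[1] 0x1f->0x18 len=7 : 5b 47 48 93 66 24 1b
[2] 0x0d->0x20 len=7 : 14 1e 27 16 07 fc 14
[3] 0x0f->0x1d len=2 : 27 16
query mem[0x20]=0x14, mem[0x2a]=0xbb, mem[0x0d]=0x14, mem[0x0c]=0xfc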